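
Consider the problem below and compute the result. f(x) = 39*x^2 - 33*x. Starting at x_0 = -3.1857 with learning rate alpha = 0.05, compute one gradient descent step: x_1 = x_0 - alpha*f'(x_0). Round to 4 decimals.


We compute the gradient at x_0 and apply the update.
f'(x) = 78*x - 33
f'(-3.1857) = 78*-3.1857 - 33 = -281.4846
x_1 = -3.1857 - 0.05*-281.4846 = 10.8885


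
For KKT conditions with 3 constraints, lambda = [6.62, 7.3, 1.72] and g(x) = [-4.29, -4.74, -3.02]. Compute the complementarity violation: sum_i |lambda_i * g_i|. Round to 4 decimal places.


KKT complementary slackness check:
lambda_1 * g_1 = 6.62 * -4.29 = -28.3998
lambda_2 * g_2 = 7.3 * -4.74 = -34.602
lambda_3 * g_3 = 1.72 * -3.02 = -5.1944
Total violation = 28.3998 + 34.602 + 5.1944 = 68.1962


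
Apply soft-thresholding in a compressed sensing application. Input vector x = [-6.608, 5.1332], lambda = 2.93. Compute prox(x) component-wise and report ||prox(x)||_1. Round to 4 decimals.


Soft-thresholding with lambda = 2.93:
prox(-6.608) = sign(-6.608)*max(|-6.608| - 2.93, 0) = -3.678
prox(5.1332) = sign(5.1332)*max(|5.1332| - 2.93, 0) = 2.2032
prox(x) = [-3.678, 2.2032]
||prox(x)||_1 = 3.678 + 2.2032 = 5.8812


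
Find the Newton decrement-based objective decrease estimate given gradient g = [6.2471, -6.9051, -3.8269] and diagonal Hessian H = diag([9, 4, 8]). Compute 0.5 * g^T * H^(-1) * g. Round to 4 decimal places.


Step 1: H is diagonal, so H^(-1) * g = [0.6941, -1.7263, -0.4784].
Step 2: g^T H^(-1) g = sum_i g_i^2 / H_ii
  = (6.2471)^2/9 + (-6.9051)^2/4 + (-3.8269)^2/8
  = 4.3363 + 11.9201 + 1.8306 = 18.087
Step 3: Objective decrease = 0.5 * g^T H^(-1) g = 9.0435


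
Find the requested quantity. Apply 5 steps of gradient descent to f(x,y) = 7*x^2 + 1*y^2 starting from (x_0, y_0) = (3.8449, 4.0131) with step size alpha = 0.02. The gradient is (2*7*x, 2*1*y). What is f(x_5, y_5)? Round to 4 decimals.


Gradient descent on f(x,y) = 7*x^2 + 1*y^2.
Starting point: (3.8449, 4.0131), alpha = 0.02
Step 1: grad_x = 2*7*3.8449 = 53.8286, grad_y = 2*1*4.0131 = 8.0262
  x_1 = 3.8449 - 0.02*53.8286 = 2.7683
  y_1 = 4.0131 - 0.02*8.0262 = 3.8526
Step 2: grad_x = 2*7*2.7683 = 38.7566, grad_y = 2*1*3.8526 = 7.7052
  x_2 = 2.7683 - 0.02*38.7566 = 1.9932
  y_2 = 3.8526 - 0.02*7.7052 = 3.6985
Step 3: grad_x = 2*7*1.9932 = 27.9047, grad_y = 2*1*3.6985 = 7.3969
  x_3 = 1.9932 - 0.02*27.9047 = 1.4351
  y_3 = 3.6985 - 0.02*7.3969 = 3.5505
Step 4: grad_x = 2*7*1.4351 = 20.0914, grad_y = 2*1*3.5505 = 7.1011
  x_4 = 1.4351 - 0.02*20.0914 = 1.0333
  y_4 = 3.5505 - 0.02*7.1011 = 3.4085
Step 5: grad_x = 2*7*1.0333 = 14.4658, grad_y = 2*1*3.4085 = 6.817
  x_5 = 1.0333 - 0.02*14.4658 = 0.744
  y_5 = 3.4085 - 0.02*6.817 = 3.2722
f(0.744, 3.2722) = 7*0.744^2 + 1*3.2722^2 = 14.5814


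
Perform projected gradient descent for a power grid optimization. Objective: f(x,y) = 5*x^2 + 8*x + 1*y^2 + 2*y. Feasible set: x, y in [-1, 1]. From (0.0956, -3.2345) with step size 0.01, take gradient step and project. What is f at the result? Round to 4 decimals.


Step 1: Compute gradient at (0.0956, -3.2345).
grad_x = 2*5*0.0956 + 8 = 8.956
grad_y = 2*1*-3.2345 + 2 = -4.469
Step 2: Gradient step.
x_raw = 0.0956 - 0.01*8.956 = 0.006
y_raw = -3.2345 - 0.01*-4.469 = -3.1898
Step 3: Project onto [-1, 1].
x_proj = clip(0.006) = 0.006
y_proj = clip(-3.1898) = -1.0
Step 4: Evaluate f.
f(0.006, -1.0) = -0.9515


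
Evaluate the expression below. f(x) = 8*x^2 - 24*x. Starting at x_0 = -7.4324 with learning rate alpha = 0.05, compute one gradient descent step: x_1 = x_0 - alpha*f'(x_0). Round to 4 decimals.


We compute the gradient at x_0 and apply the update.
f'(x) = 16*x - 24
f'(-7.4324) = 16*-7.4324 - 24 = -142.9184
x_1 = -7.4324 - 0.05*-142.9184 = -0.2865


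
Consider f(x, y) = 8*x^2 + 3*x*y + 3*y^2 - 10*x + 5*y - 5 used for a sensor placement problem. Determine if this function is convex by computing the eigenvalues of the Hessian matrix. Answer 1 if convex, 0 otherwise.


The Hessian of f(x,y) = 8*x^2 + 3*x*y + 3*y^2 - 10*x + 5*y - 5 is:
H = [[16, 3], [3, 6]]
Trace = 16 + 6 = 22
Determinant = 16*6 - (3)^2 = 87
Discriminant = (22)^2 - 4*87 = 136.0
Eigenvalues: lambda_1 = 5.169, lambda_2 = 16.831
The function is convex.

1


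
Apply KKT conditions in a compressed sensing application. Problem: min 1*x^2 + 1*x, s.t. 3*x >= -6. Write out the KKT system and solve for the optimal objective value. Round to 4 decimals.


Step 1: Try lambda = 0 (constraint inactive).
Stationarity: 2*1*x + 1 = 0
x* = -1/(2*1) = -0.5
Check constraint: 3*-0.5 = -1.5 >= -6 -- satisfied.
Step 2: Compute optimal value.
f(x*) = 1*(-0.5)^2 + 1*(-0.5) = -0.25


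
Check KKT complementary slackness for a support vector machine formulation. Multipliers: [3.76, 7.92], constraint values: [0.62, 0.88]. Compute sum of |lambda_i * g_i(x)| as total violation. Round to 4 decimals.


KKT complementary slackness check:
lambda_1 * g_1 = 3.76 * 0.62 = 2.3312
lambda_2 * g_2 = 7.92 * 0.88 = 6.9696
Total violation = 2.3312 + 6.9696 = 9.3008


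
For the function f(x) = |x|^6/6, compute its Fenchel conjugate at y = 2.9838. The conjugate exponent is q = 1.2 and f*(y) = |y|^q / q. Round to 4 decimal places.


The conjugate exponent q satisfies 1/p + 1/q = 1.
p = 6, so q = 6/(6 - 1) = 1.2
|y|^q = 2.9838^1.2 = 3.713
f*(2.9838) = 3.713 / 1.2 = 3.0942


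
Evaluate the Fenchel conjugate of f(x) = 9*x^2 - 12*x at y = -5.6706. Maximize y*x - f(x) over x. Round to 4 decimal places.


f*(y) = sup_x {y*x - a*x^2 - b*x} = sup_x {(y-b)*x - a*x^2}
FOC: (y - b) - 2a*x = 0 => x* = (y - b)/(2a)
x* = (-5.6706 + 12)/(2*9) = 0.3516
f*(-5.6706) = (y-b)^2/(4a) = (-5.6706 + 12)^2/(4*9)
= 40.0613/36 = 1.1128


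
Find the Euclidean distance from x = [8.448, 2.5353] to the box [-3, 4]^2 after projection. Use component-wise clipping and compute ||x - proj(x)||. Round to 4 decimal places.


Project each component onto [-3, 4].
clip(8.448) = 4.0, clip(2.5353) = 2.5353
Projection = [4.0, 2.5353]
Squared diffs: [19.7847, 0.0]
Distance = sqrt(19.7847) = 4.448


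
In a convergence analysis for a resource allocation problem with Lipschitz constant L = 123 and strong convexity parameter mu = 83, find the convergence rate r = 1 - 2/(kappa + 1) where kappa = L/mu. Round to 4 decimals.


Step 1: Compute the condition number.
kappa = L/mu = 123/83 = 1.4819
Step 2: Compute the convergence rate.
r = 1 - 2/(kappa + 1) = 1 - 2*mu/(L + mu) = (L - mu)/(L + mu) = 40/206 = 0.1942


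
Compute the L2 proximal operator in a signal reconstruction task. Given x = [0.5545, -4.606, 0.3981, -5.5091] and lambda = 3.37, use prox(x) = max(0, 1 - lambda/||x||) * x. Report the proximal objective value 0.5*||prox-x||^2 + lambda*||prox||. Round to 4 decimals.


Step 1: Compute ||x||.
||x|| = 7.2133
Step 2: Compute scaling factor.
scale = max(0, 1 - 3.37/7.2133) = 0.5328
Step 3: prox(x) = [0.2954, -2.4541, 0.2121, -2.9353]
||prox(x)|| = 3.8433
Step 4: Proximal objective.
0.5*||prox-x||^2 = 5.6785
lambda*||prox|| = 12.9519
Total = 18.6303


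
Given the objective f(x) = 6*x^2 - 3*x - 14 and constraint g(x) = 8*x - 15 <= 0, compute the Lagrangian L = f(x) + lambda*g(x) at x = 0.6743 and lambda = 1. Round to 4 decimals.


Step 1: Evaluate f(x).
f(0.6743) = 6*0.6743^2 - 3*0.6743 - 14 = -13.2948
Step 2: Evaluate g(x).
g(0.6743) = 8*0.6743 - 15 = -9.6056
Step 3: Compute Lagrangian.
L = -13.2948 + 1*-9.6056 = -22.9004


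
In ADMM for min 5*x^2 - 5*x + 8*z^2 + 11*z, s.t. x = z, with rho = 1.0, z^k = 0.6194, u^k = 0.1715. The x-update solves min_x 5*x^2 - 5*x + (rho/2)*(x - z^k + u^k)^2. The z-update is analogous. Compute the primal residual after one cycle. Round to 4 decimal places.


ADMM iteration with rho = 1.0, z^k = 0.6194, u^k = 0.1715
Step 1: x-update.
Minimize 5*x^2 - 5*x + (1.0/2)*(x - 0.6194 + 0.1715)^2
FOC: (2*5 + 1.0)*x = 5 + 1.0*(0.6194 - 0.1715)
x^{k+1} = 0.4953
Step 2: z-update.
Minimize 8*z^2 + 11*z + (1.0/2)*(0.4953 - z + 0.1715)^2
FOC: (2*8 + 1.0)*z = -11 + 1.0*(0.4953 + 0.1715)
z^{k+1} = -0.6078
Step 3: u-update.
u^{k+1} = 0.1715 + 0.4953 + 0.6078 = 1.2746
Step 4: Primal residual = |0.4953 + 0.6078| = 1.1031


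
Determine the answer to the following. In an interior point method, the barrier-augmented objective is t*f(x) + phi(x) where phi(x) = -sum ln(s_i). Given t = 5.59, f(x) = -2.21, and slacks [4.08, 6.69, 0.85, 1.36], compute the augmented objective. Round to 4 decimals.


Step 1: Compute log-barrier.
ln values: [1.4061, 1.9006, -0.1625, 0.3075]
phi = -(1.4061 + 1.9006 - 0.1625 + 0.3075) = -3.4517
Step 2: Compute augmented objective.
t*f(x) = 5.59*-2.21 = -12.3539
Total = -12.3539 - 3.4517 = -15.8056


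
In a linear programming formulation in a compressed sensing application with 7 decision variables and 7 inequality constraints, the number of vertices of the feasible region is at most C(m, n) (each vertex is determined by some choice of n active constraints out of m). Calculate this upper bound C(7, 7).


Each vertex corresponds to some choice of n active constraints out of m, so the number of vertices is at most C(m, n) = m! / (n!(m-n)!).
m = 7, n = 7
Numerator: 7 * 6 * 5 * 4 * 3 * 2 * 1
Denominator: 7! = 5040
C(7, 7) = 1


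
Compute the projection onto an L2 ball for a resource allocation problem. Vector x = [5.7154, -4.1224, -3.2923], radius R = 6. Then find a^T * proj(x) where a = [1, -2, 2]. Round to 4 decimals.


Step 1: Compute ||x|| (intermediates to 6 decimals).
||x|| = sqrt(5.7154^2 + (-4.1224)^2 + (-3.2923)^2) = 7.778124
Step 2: Project.
Since ||x|| > R, scale = R/||x|| = 6/7.778124 = 0.771394, proj(x) = scale * x
proj(x) = [4.408825, -3.179995, -2.53966]
Step 3: Dot product.
a^T * proj(x) = 1*4.408825 - 2*(-3.179995) + 2*(-2.53966) = 5.6895


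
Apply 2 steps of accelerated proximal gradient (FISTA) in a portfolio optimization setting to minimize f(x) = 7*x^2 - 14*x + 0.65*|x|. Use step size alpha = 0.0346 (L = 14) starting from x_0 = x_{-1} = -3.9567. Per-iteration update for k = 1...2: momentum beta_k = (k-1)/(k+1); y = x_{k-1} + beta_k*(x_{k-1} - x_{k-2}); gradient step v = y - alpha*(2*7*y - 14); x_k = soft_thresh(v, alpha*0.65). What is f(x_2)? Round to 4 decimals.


FISTA on f(x) = 7*x^2 - 14*x + 0.65*|x|
L = 14, alpha = 0.0346
Iteration 1: beta = 0.0, y = -3.9567 + 0.0*(-3.9567 + 3.9567) = -3.9567
  grad(y) = -69.3938, v = y - alpha*grad = -1.5557
  prox(v) = soft_thresh(-1.5557, 0.0225) = -1.5332
Iteration 2: beta = 0.3333, y = -1.5332 + 0.3333*(-1.5332 + 3.9567) = -0.7253
  grad(y) = -24.1548, v = y - alpha*grad = 0.1104
  prox(v) = soft_thresh(0.1104, 0.0225) = 0.0879
f(x_2) = 7*0.0879^2 - 14*0.0879 + 0.65*|0.0879| = -1.1196


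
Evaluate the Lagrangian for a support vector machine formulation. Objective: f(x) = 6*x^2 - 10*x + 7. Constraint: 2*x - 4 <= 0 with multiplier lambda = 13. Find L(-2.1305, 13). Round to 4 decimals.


Step 1: Evaluate f(x).
f(-2.1305) = 6*(-2.1305)^2 - 10*(-2.1305) + 7 = 55.5392
Step 2: Evaluate g(x).
g(-2.1305) = 2*-2.1305 - 4 = -8.261
Step 3: Compute Lagrangian.
L = 55.5392 + 13*-8.261 = -51.8538


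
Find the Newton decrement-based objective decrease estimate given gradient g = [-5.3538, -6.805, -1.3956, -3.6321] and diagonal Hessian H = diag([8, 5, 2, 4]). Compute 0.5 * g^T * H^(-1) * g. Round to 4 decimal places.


Step 1: H is diagonal, so H^(-1) * g = [-0.6692, -1.361, -0.6978, -0.908].
Step 2: g^T H^(-1) g = sum_i g_i^2 / H_ii
  = (-5.3538)^2/8 + (-6.805)^2/5 + (-1.3956)^2/2 + (-3.6321)^2/4
  = 3.5829 + 9.2616 + 0.9738 + 3.298 = 17.1164
Step 3: Objective decrease = 0.5 * g^T H^(-1) g = 8.5582


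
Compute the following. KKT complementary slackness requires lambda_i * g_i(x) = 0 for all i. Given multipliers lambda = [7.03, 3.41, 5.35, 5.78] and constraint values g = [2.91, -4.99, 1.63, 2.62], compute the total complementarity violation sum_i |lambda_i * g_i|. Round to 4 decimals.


KKT complementary slackness check:
lambda_1 * g_1 = 7.03 * 2.91 = 20.4573
lambda_2 * g_2 = 3.41 * -4.99 = -17.0159
lambda_3 * g_3 = 5.35 * 1.63 = 8.7205
lambda_4 * g_4 = 5.78 * 2.62 = 15.1436
Total violation = 20.4573 + 17.0159 + 8.7205 + 15.1436 = 61.3373


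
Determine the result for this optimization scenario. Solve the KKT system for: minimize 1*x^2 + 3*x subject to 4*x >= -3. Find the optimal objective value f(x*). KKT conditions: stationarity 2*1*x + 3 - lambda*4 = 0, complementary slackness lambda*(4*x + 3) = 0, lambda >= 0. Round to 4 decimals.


Step 1: Try lambda = 0 (constraint inactive).
x_unc = -3/(2*1) = -1.5
Check: 4*-1.5 = -6.0 < -3 -- violated!
Step 2: Constraint must be active: 4*x = -3
x* = -3/4 = -0.75
lambda = (2*1*(-0.75) + 3)/4 = 0.375
Step 3: Compute optimal value.
f(x*) = 1*(-0.75)^2 + 3*(-0.75) = -1.6875


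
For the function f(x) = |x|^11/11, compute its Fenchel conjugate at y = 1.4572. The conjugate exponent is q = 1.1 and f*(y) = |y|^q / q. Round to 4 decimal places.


The conjugate exponent q satisfies 1/p + 1/q = 1.
p = 11, so q = 11/(11 - 1) = 1.1
|y|^q = 1.4572^1.1 = 1.5131
f*(1.4572) = 1.5131 / 1.1 = 1.3756


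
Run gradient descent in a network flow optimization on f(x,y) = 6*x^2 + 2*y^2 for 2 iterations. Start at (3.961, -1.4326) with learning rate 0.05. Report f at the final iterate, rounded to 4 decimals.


Gradient descent on f(x,y) = 6*x^2 + 2*y^2.
Starting point: (3.961, -1.4326), alpha = 0.05
Step 1: grad_x = 2*6*3.961 = 47.532, grad_y = 2*2*-1.4326 = -5.7304
  x_1 = 3.961 - 0.05*47.532 = 1.5844
  y_1 = -1.4326 - 0.05*-5.7304 = -1.1461
Step 2: grad_x = 2*6*1.5844 = 19.0128, grad_y = 2*2*-1.1461 = -4.5843
  x_2 = 1.5844 - 0.05*19.0128 = 0.6338
  y_2 = -1.1461 - 0.05*-4.5843 = -0.9169
f(0.6338, -0.9169) = 6*0.6338^2 + 2*(-0.9169)^2 = 4.0912


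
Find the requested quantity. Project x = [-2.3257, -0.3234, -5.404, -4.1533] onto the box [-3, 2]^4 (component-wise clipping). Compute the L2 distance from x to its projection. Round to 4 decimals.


Project each component onto [-3, 2].
clip(-2.3257) = -2.3257, clip(-0.3234) = -0.3234, clip(-5.404) = -3.0, clip(-4.1533) = -3.0
Projection = [-2.3257, -0.3234, -3.0, -3.0]
Squared diffs: [0.0, 0.0, 5.7792, 1.3301]
Distance = sqrt(7.1093) = 2.6663


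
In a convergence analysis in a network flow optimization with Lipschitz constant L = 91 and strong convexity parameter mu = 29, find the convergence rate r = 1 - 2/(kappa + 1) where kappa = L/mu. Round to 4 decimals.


Step 1: Compute the condition number.
kappa = L/mu = 91/29 = 3.1379
Step 2: Compute the convergence rate.
r = 1 - 2/(kappa + 1) = 1 - 2*mu/(L + mu) = (L - mu)/(L + mu) = 62/120 = 0.5167


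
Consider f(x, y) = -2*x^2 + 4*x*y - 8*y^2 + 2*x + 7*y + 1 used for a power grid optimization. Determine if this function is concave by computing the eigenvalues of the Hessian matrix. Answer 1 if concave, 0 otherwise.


The Hessian of f(x,y) = -2*x^2 + 4*x*y - 8*y^2 + 2*x + 7*y + 1 is:
H = [[-4, 4], [4, -16]]
Trace = -4 - 16 = -20
Determinant = -4*-16 - (4)^2 = 48
Discriminant = (-20)^2 - 4*48 = 208.0
Eigenvalues: lambda_1 = -17.2111, lambda_2 = -2.7889
The function is concave.

1


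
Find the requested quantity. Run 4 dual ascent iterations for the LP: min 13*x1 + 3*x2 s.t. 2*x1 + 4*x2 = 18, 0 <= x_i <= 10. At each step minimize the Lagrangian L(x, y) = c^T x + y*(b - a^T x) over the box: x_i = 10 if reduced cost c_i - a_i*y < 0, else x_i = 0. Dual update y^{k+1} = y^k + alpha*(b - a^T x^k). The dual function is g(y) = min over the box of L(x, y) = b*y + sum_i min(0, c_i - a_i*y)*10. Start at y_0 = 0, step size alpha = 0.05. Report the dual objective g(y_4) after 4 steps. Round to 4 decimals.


Dual ascent for LP: min 13*x1 + 3*x2, 2*x1 + 4*x2 = 18, 0 <= x_i <= 10
Step 1: y^k = 0.0, reduced costs: (13.0, 3.0)
  x^k = (0.0, 0.0), subgradient = b - a^T x = 18.0
  y^{k+1} = 0.0 + 0.05*18.0 = 0.9
Step 2: y^k = 0.9, reduced costs: (11.2, -0.6)
  x^k = (0.0, 10.0), subgradient = b - a^T x = -22.0
  y^{k+1} = 0.9 + 0.05*-22.0 = -0.2
Step 3: y^k = -0.2, reduced costs: (13.4, 3.8)
  x^k = (0.0, 0.0), subgradient = b - a^T x = 18.0
  y^{k+1} = -0.2 + 0.05*18.0 = 0.7
Step 4: y^k = 0.7, reduced costs: (11.6, 0.2)
  x^k = (0.0, 0.0), subgradient = b - a^T x = 18.0
  y^{k+1} = 0.7 + 0.05*18.0 = 1.6
Dual objective at y_4 = 1.6: reduced costs (9.8, -3.4), box minimizer x = (0.0, 10.0)
g(y_4) = b*y + (c1 - a1*y)*x1 + (c2 - a2*y)*x2 = 18*1.6 + 9.8*0.0 + (-3.4)*10.0 = 28.8 + 0.0 - 34.0 = -5.2


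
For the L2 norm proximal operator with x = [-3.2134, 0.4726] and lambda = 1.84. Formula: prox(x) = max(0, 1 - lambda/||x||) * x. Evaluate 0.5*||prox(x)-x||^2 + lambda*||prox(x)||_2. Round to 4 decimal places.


Step 1: Compute ||x||.
||x|| = 3.248
Step 2: Compute scaling factor.
scale = max(0, 1 - 1.84/3.248) = 0.4335
Step 3: prox(x) = [-1.393, 0.2049]
||prox(x)|| = 1.408
Step 4: Proximal objective.
0.5*||prox-x||^2 = 1.6928
lambda*||prox|| = 2.5907
Total = 4.2835


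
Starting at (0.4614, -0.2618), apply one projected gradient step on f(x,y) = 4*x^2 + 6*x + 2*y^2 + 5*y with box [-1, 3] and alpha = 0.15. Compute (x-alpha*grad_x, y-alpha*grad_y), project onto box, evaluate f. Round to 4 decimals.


Step 1: Compute gradient at (0.4614, -0.2618).
grad_x = 2*4*0.4614 + 6 = 9.6912
grad_y = 2*2*-0.2618 + 5 = 3.9528
Step 2: Gradient step.
x_raw = 0.4614 - 0.15*9.6912 = -0.9923
y_raw = -0.2618 - 0.15*3.9528 = -0.8547
Step 3: Project onto [-1, 3].
x_proj = clip(-0.9923) = -0.9923
y_proj = clip(-0.8547) = -0.8547
Step 4: Evaluate f.
f(-0.9923, -0.8547) = -4.8277


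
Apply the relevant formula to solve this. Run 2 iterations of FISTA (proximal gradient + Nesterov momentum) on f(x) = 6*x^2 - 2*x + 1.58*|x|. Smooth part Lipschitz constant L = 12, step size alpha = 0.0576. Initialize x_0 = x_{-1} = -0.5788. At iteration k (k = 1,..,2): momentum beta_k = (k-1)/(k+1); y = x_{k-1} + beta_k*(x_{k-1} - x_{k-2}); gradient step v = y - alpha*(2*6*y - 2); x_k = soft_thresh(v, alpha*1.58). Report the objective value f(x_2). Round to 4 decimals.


FISTA on f(x) = 6*x^2 - 2*x + 1.58*|x|
L = 12, alpha = 0.0576
Iteration 1: beta = 0.0, y = -0.5788 + 0.0*(-0.5788 + 0.5788) = -0.5788
  grad(y) = -8.9456, v = y - alpha*grad = -0.0635
  prox(v) = soft_thresh(-0.0635, 0.091) = 0.0
Iteration 2: beta = 0.3333, y = 0.0 + 0.3333*(0.0 + 0.5788) = 0.1929
  grad(y) = 0.3152, v = y - alpha*grad = 0.1748
  prox(v) = soft_thresh(0.1748, 0.091) = 0.0838
f(x_2) = 6*0.0838^2 - 2*0.0838 + 1.58*|0.0838| = 0.0069


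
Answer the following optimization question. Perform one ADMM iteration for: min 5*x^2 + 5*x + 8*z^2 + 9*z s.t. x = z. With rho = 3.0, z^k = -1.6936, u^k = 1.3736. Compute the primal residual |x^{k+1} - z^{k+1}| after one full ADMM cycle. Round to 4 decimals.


ADMM iteration with rho = 3.0, z^k = -1.6936, u^k = 1.3736
Step 1: x-update.
Minimize 5*x^2 + 5*x + (3.0/2)*(x + 1.6936 + 1.3736)^2
FOC: (2*5 + 3.0)*x = -5 + 3.0*(-1.6936 - 1.3736)
x^{k+1} = -1.0924
Step 2: z-update.
Minimize 8*z^2 + 9*z + (3.0/2)*(-1.0924 - z + 1.3736)^2
FOC: (2*8 + 3.0)*z = -9 + 3.0*(-1.0924 + 1.3736)
z^{k+1} = -0.4293
Step 3: u-update.
u^{k+1} = 1.3736 - 1.0924 + 0.4293 = 0.7105
Step 4: Primal residual = |-1.0924 + 0.4293| = 0.6631


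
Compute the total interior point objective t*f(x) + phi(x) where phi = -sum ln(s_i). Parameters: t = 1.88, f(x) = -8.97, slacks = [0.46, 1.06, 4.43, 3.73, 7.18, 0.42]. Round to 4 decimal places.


Step 1: Compute log-barrier.
ln values: [-0.7765, 0.0583, 1.4884, 1.3164, 1.9713, -0.8675]
phi = -(-0.7765 + 0.0583 + 1.4884 + 1.3164 + 1.9713 - 0.8675) = -3.1903
Step 2: Compute augmented objective.
t*f(x) = 1.88*-8.97 = -16.8636
Total = -16.8636 - 3.1903 = -20.0539


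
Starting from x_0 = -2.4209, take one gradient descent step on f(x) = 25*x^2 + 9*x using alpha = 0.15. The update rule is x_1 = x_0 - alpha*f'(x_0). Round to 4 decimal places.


We compute the gradient at x_0 and apply the update.
f'(x) = 50*x + 9
f'(-2.4209) = 50*-2.4209 + 9 = -112.045
x_1 = -2.4209 - 0.15*-112.045 = 14.3859


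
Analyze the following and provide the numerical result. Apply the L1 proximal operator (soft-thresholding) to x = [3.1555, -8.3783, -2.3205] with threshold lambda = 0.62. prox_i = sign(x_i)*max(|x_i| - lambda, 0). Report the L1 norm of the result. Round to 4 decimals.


Soft-thresholding with lambda = 0.62:
prox(3.1555) = sign(3.1555)*max(|3.1555| - 0.62, 0) = 2.5355
prox(-8.3783) = sign(-8.3783)*max(|-8.3783| - 0.62, 0) = -7.7583
prox(-2.3205) = sign(-2.3205)*max(|-2.3205| - 0.62, 0) = -1.7005
prox(x) = [2.5355, -7.7583, -1.7005]
||prox(x)||_1 = 2.5355 + 7.7583 + 1.7005 = 11.9943


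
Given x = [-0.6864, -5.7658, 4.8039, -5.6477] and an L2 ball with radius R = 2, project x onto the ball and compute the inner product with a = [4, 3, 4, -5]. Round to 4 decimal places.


Step 1: Compute ||x|| (intermediates to 6 decimals).
||x|| = sqrt((-0.6864)^2 + (-5.7658)^2 + 4.8039^2 + (-5.6477)^2) = 9.417514
Step 2: Project.
Since ||x|| > R, scale = R/||x|| = 2/9.417514 = 0.21237, proj(x) = scale * x
proj(x) = [-0.145771, -1.224483, 1.020204, -1.199402]
Step 3: Dot product.
a^T * proj(x) = 4*(-0.145771) + 3*(-1.224483) + 4*1.020204 - 5*(-1.199402) = 5.8213


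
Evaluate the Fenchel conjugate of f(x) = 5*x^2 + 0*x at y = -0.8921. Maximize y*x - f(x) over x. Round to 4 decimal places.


f*(y) = sup_x {y*x - a*x^2 - b*x} = sup_x {(y-b)*x - a*x^2}
FOC: (y - b) - 2a*x = 0 => x* = (y - b)/(2a)
x* = (-0.8921 - 0)/(2*5) = -0.0892
f*(-0.8921) = (y-b)^2/(4a) = (-0.8921 - 0)^2/(4*5)
= 0.7958/20 = 0.0398


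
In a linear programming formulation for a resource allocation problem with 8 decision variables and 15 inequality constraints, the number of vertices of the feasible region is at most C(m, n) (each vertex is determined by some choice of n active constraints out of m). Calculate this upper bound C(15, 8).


Each vertex corresponds to some choice of n active constraints out of m, so the number of vertices is at most C(m, n) = m! / (n!(m-n)!).
m = 15, n = 8
Numerator: 15 * 14 * 13 * 12 * 11 * 10 * 9 * 8
Denominator: 8! = 40320
C(15, 8) = 6435


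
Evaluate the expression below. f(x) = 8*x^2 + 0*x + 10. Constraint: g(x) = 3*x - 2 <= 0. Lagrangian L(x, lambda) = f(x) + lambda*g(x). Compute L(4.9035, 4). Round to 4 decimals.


Step 1: Evaluate f(x).
f(4.9035) = 8*4.9035^2 + 0*4.9035 + 10 = 202.3545
Step 2: Evaluate g(x).
g(4.9035) = 3*4.9035 - 2 = 12.7105
Step 3: Compute Lagrangian.
L = 202.3545 + 4*12.7105 = 253.1965


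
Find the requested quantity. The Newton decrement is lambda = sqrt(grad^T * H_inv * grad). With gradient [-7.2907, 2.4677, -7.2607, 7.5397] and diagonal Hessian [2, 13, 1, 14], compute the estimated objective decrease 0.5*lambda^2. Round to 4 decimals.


Step 1: H is diagonal, so H^(-1) * g = [-3.6454, 0.1898, -7.2607, 0.5386].
Step 2: g^T H^(-1) g = sum_i g_i^2 / H_ii
  = (-7.2907)^2/2 + (2.4677)^2/13 + (-7.2607)^2/1 + (7.5397)^2/14
  = 26.5772 + 0.4684 + 52.7178 + 4.0605 = 83.8238
Step 3: Objective decrease = 0.5 * g^T H^(-1) g = 41.9119


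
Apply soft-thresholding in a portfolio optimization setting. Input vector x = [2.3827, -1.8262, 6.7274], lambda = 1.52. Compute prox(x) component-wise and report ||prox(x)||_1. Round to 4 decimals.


Soft-thresholding with lambda = 1.52:
prox(2.3827) = sign(2.3827)*max(|2.3827| - 1.52, 0) = 0.8627
prox(-1.8262) = sign(-1.8262)*max(|-1.8262| - 1.52, 0) = -0.3062
prox(6.7274) = sign(6.7274)*max(|6.7274| - 1.52, 0) = 5.2074
prox(x) = [0.8627, -0.3062, 5.2074]
||prox(x)||_1 = 0.8627 + 0.3062 + 5.2074 = 6.3763


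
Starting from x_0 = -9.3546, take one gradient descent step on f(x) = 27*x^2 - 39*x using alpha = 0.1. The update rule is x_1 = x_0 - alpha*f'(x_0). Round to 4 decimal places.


We compute the gradient at x_0 and apply the update.
f'(x) = 54*x - 39
f'(-9.3546) = 54*-9.3546 - 39 = -544.1484
x_1 = -9.3546 - 0.1*-544.1484 = 45.0602


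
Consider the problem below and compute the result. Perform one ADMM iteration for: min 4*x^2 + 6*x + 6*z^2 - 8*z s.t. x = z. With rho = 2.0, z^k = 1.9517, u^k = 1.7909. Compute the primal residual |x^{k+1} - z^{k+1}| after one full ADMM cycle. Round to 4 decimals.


ADMM iteration with rho = 2.0, z^k = 1.9517, u^k = 1.7909
Step 1: x-update.
Minimize 4*x^2 + 6*x + (2.0/2)*(x - 1.9517 + 1.7909)^2
FOC: (2*4 + 2.0)*x = -6 + 2.0*(1.9517 - 1.7909)
x^{k+1} = -0.5678
Step 2: z-update.
Minimize 6*z^2 - 8*z + (2.0/2)*(-0.5678 - z + 1.7909)^2
FOC: (2*6 + 2.0)*z = 8 + 2.0*(-0.5678 + 1.7909)
z^{k+1} = 0.7462
Step 3: u-update.
u^{k+1} = 1.7909 - 0.5678 - 0.7462 = 0.4769
Step 4: Primal residual = |-0.5678 - 0.7462| = 1.314


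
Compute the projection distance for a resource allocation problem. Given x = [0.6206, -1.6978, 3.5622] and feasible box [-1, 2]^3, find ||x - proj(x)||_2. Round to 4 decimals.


Project each component onto [-1, 2].
clip(0.6206) = 0.6206, clip(-1.6978) = -1.0, clip(3.5622) = 2.0
Projection = [0.6206, -1.0, 2.0]
Squared diffs: [0.0, 0.4869, 2.4405]
Distance = sqrt(2.9274) = 1.711


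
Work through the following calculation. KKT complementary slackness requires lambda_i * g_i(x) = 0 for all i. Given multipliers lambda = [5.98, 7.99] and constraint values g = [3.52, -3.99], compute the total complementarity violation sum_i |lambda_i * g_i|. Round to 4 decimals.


KKT complementary slackness check:
lambda_1 * g_1 = 5.98 * 3.52 = 21.0496
lambda_2 * g_2 = 7.99 * -3.99 = -31.8801
Total violation = 21.0496 + 31.8801 = 52.9297


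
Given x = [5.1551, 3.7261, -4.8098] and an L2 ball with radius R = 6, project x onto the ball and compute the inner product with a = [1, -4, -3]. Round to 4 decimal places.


Step 1: Compute ||x|| (intermediates to 6 decimals).
||x|| = sqrt(5.1551^2 + 3.7261^2 + (-4.8098)^2) = 7.974525
Step 2: Project.
Since ||x|| > R, scale = R/||x|| = 6/7.974525 = 0.752396, proj(x) = scale * x
proj(x) = [3.878677, 2.803503, -3.618874]
Step 3: Dot product.
a^T * proj(x) = 1*3.878677 - 4*2.803503 - 3*(-3.618874) = 3.5213


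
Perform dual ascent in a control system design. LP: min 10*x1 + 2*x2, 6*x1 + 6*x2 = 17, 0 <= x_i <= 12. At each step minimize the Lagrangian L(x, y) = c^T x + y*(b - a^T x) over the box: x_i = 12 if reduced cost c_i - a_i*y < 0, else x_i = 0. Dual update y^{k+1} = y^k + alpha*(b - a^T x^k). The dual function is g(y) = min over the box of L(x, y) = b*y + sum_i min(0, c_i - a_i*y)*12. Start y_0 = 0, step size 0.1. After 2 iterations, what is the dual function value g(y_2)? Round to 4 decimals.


Dual ascent for LP: min 10*x1 + 2*x2, 6*x1 + 6*x2 = 17, 0 <= x_i <= 12
Step 1: y^k = 0.0, reduced costs: (10.0, 2.0)
  x^k = (0.0, 0.0), subgradient = b - a^T x = 17.0
  y^{k+1} = 0.0 + 0.1*17.0 = 1.7
Step 2: y^k = 1.7, reduced costs: (-0.2, -8.2)
  x^k = (12.0, 12.0), subgradient = b - a^T x = -127.0
  y^{k+1} = 1.7 + 0.1*-127.0 = -11.0
Dual objective at y_2 = -11.0: reduced costs (76.0, 68.0), box minimizer x = (0.0, 0.0)
g(y_2) = b*y + (c1 - a1*y)*x1 + (c2 - a2*y)*x2 = 17*(-11.0) + 76.0*0.0 + 68.0*0.0 = -187.0 + 0.0 + 0.0 = -187.0


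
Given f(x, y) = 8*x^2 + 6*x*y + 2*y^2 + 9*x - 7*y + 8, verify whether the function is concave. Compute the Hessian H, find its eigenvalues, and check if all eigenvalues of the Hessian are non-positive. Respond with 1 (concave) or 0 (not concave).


The Hessian of f(x,y) = 8*x^2 + 6*x*y + 2*y^2 + 9*x - 7*y + 8 is:
H = [[16, 6], [6, 4]]
Trace = 16 + 4 = 20
Determinant = 16*4 - (6)^2 = 28
Discriminant = (20)^2 - 4*28 = 288.0
Eigenvalues: lambda_1 = 1.5147, lambda_2 = 18.4853
The function is not concave.

0


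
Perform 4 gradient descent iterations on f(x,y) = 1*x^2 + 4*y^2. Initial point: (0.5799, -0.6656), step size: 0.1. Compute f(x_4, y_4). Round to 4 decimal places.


Gradient descent on f(x,y) = 1*x^2 + 4*y^2.
Starting point: (0.5799, -0.6656), alpha = 0.1
Step 1: grad_x = 2*1*0.5799 = 1.1598, grad_y = 2*4*-0.6656 = -5.3248
  x_1 = 0.5799 - 0.1*1.1598 = 0.4639
  y_1 = -0.6656 - 0.1*-5.3248 = -0.1331
Step 2: grad_x = 2*1*0.4639 = 0.9278, grad_y = 2*4*-0.1331 = -1.065
  x_2 = 0.4639 - 0.1*0.9278 = 0.3711
  y_2 = -0.1331 - 0.1*-1.065 = -0.0266
Step 3: grad_x = 2*1*0.3711 = 0.7423, grad_y = 2*4*-0.0266 = -0.213
  x_3 = 0.3711 - 0.1*0.7423 = 0.2969
  y_3 = -0.0266 - 0.1*-0.213 = -0.0053
Step 4: grad_x = 2*1*0.2969 = 0.5938, grad_y = 2*4*-0.0053 = -0.0426
  x_4 = 0.2969 - 0.1*0.5938 = 0.2375
  y_4 = -0.0053 - 0.1*-0.0426 = -0.0011
f(0.2375, -0.0011) = 1*0.2375^2 + 4*(-0.0011)^2 = 0.0564


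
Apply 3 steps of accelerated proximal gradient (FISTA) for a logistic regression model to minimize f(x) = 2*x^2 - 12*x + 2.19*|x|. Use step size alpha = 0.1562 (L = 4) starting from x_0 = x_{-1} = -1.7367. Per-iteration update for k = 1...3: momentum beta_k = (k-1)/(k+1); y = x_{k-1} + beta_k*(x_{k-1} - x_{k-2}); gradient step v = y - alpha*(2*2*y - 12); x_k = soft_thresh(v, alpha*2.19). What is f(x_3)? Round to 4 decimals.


FISTA on f(x) = 2*x^2 - 12*x + 2.19*|x|
L = 4, alpha = 0.1562
Iteration 1: beta = 0.0, y = -1.7367 + 0.0*(-1.7367 + 1.7367) = -1.7367
  grad(y) = -18.9468, v = y - alpha*grad = 1.2228
  prox(v) = soft_thresh(1.2228, 0.3421) = 0.8807
Iteration 2: beta = 0.3333, y = 0.8807 + 0.3333*(0.8807 + 1.7367) = 1.7532
  grad(y) = -4.9873, v = y - alpha*grad = 2.5322
  prox(v) = soft_thresh(2.5322, 0.3421) = 2.1901
Iteration 3: beta = 0.5, y = 2.1901 + 0.5*(2.1901 - 0.8807) = 2.8448
  grad(y) = -0.6207, v = y - alpha*grad = 2.9418
  prox(v) = soft_thresh(2.9418, 0.3421) = 2.5997
f(x_3) = 2*2.5997^2 - 12*2.5997 + 2.19*|2.5997| = -11.9862


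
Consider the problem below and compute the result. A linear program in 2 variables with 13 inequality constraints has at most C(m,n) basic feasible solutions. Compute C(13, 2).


Each vertex corresponds to some choice of n active constraints out of m, so the number of vertices is at most C(m, n) = m! / (n!(m-n)!).
m = 13, n = 2
Numerator: 13 * 12
Denominator: 2! = 2
C(13, 2) = 78


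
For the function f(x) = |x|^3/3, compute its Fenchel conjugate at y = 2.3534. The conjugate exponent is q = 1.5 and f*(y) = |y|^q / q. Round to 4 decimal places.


The conjugate exponent q satisfies 1/p + 1/q = 1.
p = 3, so q = 3/(3 - 1) = 1.5
|y|^q = 2.3534^1.5 = 3.6103
f*(2.3534) = 3.6103 / 1.5 = 2.4069


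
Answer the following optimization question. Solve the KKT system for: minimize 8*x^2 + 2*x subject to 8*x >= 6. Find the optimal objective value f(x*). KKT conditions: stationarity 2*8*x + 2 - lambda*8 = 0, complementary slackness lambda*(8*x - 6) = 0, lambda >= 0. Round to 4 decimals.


Step 1: Try lambda = 0 (constraint inactive).
x_unc = -2/(2*8) = -0.125
Check: 8*-0.125 = -1.0 < 6 -- violated!
Step 2: Constraint must be active: 8*x = 6
x* = 6/8 = 0.75
lambda = (2*8*0.75 + 2)/8 = 1.75
Step 3: Compute optimal value.
f(x*) = 8*0.75^2 + 2*0.75 = 6.0


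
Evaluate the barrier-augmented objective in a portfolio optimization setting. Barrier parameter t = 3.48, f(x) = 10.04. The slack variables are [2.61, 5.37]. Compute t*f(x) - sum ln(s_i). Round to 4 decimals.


Step 1: Compute log-barrier.
ln values: [0.9594, 1.6808]
phi = -(0.9594 + 1.6808) = -2.6402
Step 2: Compute augmented objective.
t*f(x) = 3.48*10.04 = 34.9392
Total = 34.9392 - 2.6402 = 32.299


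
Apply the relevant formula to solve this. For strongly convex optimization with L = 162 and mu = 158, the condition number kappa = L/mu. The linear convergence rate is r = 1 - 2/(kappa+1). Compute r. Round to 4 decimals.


Step 1: Compute the condition number.
kappa = L/mu = 162/158 = 1.0253
Step 2: Compute the convergence rate.
r = 1 - 2/(kappa + 1) = 1 - 2*mu/(L + mu) = (L - mu)/(L + mu) = 4/320 = 0.0125


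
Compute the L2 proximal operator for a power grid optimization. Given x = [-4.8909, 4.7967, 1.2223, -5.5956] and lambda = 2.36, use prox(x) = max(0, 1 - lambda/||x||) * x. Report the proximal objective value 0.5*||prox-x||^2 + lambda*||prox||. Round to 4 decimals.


Step 1: Compute ||x||.
||x|| = 8.9294
Step 2: Compute scaling factor.
scale = max(0, 1 - 2.36/8.9294) = 0.7357
Step 3: prox(x) = [-3.5983, 3.529, 0.8993, -4.1167]
||prox(x)|| = 6.5694
Step 4: Proximal objective.
0.5*||prox-x||^2 = 2.7848
lambda*||prox|| = 15.5038
Total = 18.2886


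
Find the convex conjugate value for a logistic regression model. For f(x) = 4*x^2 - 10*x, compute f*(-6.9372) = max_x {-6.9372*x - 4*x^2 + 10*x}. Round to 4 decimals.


f*(y) = sup_x {y*x - a*x^2 - b*x} = sup_x {(y-b)*x - a*x^2}
FOC: (y - b) - 2a*x = 0 => x* = (y - b)/(2a)
x* = (-6.9372 + 10)/(2*4) = 0.3829
f*(-6.9372) = (y-b)^2/(4a) = (-6.9372 + 10)^2/(4*4)
= 9.3807/16 = 0.5863


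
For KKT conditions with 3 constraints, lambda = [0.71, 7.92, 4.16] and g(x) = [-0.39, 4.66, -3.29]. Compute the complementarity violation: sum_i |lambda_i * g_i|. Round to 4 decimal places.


KKT complementary slackness check:
lambda_1 * g_1 = 0.71 * -0.39 = -0.2769
lambda_2 * g_2 = 7.92 * 4.66 = 36.9072
lambda_3 * g_3 = 4.16 * -3.29 = -13.6864
Total violation = 0.2769 + 36.9072 + 13.6864 = 50.8705


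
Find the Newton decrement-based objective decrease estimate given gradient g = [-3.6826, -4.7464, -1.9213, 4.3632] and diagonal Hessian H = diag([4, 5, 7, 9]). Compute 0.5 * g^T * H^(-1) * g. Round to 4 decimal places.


Step 1: H is diagonal, so H^(-1) * g = [-0.9207, -0.9493, -0.2745, 0.4848].
Step 2: g^T H^(-1) g = sum_i g_i^2 / H_ii
  = (-3.6826)^2/4 + (-4.7464)^2/5 + (-1.9213)^2/7 + (4.3632)^2/9
  = 3.3904 + 4.5057 + 0.5273 + 2.1153 = 10.5387
Step 3: Objective decrease = 0.5 * g^T H^(-1) g = 5.2693


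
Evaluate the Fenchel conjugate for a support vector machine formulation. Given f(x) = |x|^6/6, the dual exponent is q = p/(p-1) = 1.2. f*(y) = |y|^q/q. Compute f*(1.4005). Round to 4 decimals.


The conjugate exponent q satisfies 1/p + 1/q = 1.
p = 6, so q = 6/(6 - 1) = 1.2
|y|^q = 1.4005^1.2 = 1.4981
f*(1.4005) = 1.4981 / 1.2 = 1.2484


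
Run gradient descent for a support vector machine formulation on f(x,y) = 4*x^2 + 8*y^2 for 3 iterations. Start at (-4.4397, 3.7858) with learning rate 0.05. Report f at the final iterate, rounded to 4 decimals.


Gradient descent on f(x,y) = 4*x^2 + 8*y^2.
Starting point: (-4.4397, 3.7858), alpha = 0.05
Step 1: grad_x = 2*4*-4.4397 = -35.5176, grad_y = 2*8*3.7858 = 60.5728
  x_1 = -4.4397 - 0.05*-35.5176 = -2.6638
  y_1 = 3.7858 - 0.05*60.5728 = 0.7572
Step 2: grad_x = 2*4*-2.6638 = -21.3106, grad_y = 2*8*0.7572 = 12.1146
  x_2 = -2.6638 - 0.05*-21.3106 = -1.5983
  y_2 = 0.7572 - 0.05*12.1146 = 0.1514
Step 3: grad_x = 2*4*-1.5983 = -12.7863, grad_y = 2*8*0.1514 = 2.4229
  x_3 = -1.5983 - 0.05*-12.7863 = -0.959
  y_3 = 0.1514 - 0.05*2.4229 = 0.0303
f(-0.959, 0.0303) = 4*(-0.959)^2 + 8*0.0303^2 = 3.6859


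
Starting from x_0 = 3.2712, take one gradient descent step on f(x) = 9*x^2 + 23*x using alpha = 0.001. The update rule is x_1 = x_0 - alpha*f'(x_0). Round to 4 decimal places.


We compute the gradient at x_0 and apply the update.
f'(x) = 18*x + 23
f'(3.2712) = 18*3.2712 + 23 = 81.8816
x_1 = 3.2712 - 0.001*81.8816 = 3.1893


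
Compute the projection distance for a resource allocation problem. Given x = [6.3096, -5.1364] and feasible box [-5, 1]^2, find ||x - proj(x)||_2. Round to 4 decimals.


Project each component onto [-5, 1].
clip(6.3096) = 1.0, clip(-5.1364) = -5.0
Projection = [1.0, -5.0]
Squared diffs: [28.1919, 0.0186]
Distance = sqrt(28.2105) = 5.3114


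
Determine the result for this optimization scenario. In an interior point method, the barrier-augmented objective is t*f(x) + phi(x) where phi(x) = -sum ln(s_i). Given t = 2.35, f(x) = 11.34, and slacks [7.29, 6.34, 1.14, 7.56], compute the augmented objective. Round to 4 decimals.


Step 1: Compute log-barrier.
ln values: [1.9865, 1.8469, 0.131, 2.0229]
phi = -(1.9865 + 1.8469 + 0.131 + 2.0229) = -5.9873
Step 2: Compute augmented objective.
t*f(x) = 2.35*11.34 = 26.649
Total = 26.649 - 5.9873 = 20.6617


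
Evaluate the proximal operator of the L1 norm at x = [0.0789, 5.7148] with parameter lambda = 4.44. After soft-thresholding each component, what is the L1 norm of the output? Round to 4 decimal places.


Soft-thresholding with lambda = 4.44:
prox(0.0789) = sign(0.0789)*max(|0.0789| - 4.44, 0) = 0.0
prox(5.7148) = sign(5.7148)*max(|5.7148| - 4.44, 0) = 1.2748
prox(x) = [0.0, 1.2748]
||prox(x)||_1 = 0.0 + 1.2748 = 1.2748


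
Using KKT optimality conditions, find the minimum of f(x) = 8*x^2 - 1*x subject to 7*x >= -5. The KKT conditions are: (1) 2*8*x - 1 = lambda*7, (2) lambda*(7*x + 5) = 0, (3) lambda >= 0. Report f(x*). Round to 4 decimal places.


Step 1: Try lambda = 0 (constraint inactive).
Stationarity: 2*8*x - 1 = 0
x* = 1/(2*8) = 0.0625
Check constraint: 7*0.0625 = 0.4375 >= -5 -- satisfied.
Step 2: Compute optimal value.
f(x*) = 8*0.0625^2 - 1*0.0625 = -0.0313


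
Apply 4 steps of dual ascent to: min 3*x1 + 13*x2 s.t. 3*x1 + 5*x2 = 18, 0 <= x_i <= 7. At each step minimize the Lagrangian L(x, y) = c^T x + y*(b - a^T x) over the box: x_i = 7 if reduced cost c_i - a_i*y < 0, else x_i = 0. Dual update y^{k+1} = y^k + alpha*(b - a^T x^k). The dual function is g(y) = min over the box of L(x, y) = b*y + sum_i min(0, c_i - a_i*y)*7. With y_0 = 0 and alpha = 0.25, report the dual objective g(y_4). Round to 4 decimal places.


Dual ascent for LP: min 3*x1 + 13*x2, 3*x1 + 5*x2 = 18, 0 <= x_i <= 7
Step 1: y^k = 0.0, reduced costs: (3.0, 13.0)
  x^k = (0.0, 0.0), subgradient = b - a^T x = 18.0
  y^{k+1} = 0.0 + 0.25*18.0 = 4.5
Step 2: y^k = 4.5, reduced costs: (-10.5, -9.5)
  x^k = (7.0, 7.0), subgradient = b - a^T x = -38.0
  y^{k+1} = 4.5 + 0.25*-38.0 = -5.0
Step 3: y^k = -5.0, reduced costs: (18.0, 38.0)
  x^k = (0.0, 0.0), subgradient = b - a^T x = 18.0
  y^{k+1} = -5.0 + 0.25*18.0 = -0.5
Step 4: y^k = -0.5, reduced costs: (4.5, 15.5)
  x^k = (0.0, 0.0), subgradient = b - a^T x = 18.0
  y^{k+1} = -0.5 + 0.25*18.0 = 4.0
Dual objective at y_4 = 4.0: reduced costs (-9.0, -7.0), box minimizer x = (7.0, 7.0)
g(y_4) = b*y + (c1 - a1*y)*x1 + (c2 - a2*y)*x2 = 18*4.0 + (-9.0)*7.0 + (-7.0)*7.0 = 72.0 - 63.0 - 49.0 = -40.0


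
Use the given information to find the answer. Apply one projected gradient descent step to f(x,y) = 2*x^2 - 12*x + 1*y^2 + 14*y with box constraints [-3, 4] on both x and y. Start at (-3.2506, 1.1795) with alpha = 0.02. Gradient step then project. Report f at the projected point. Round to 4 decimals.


Step 1: Compute gradient at (-3.2506, 1.1795).
grad_x = 2*2*-3.2506 - 12 = -25.0024
grad_y = 2*1*1.1795 + 14 = 16.359
Step 2: Gradient step.
x_raw = -3.2506 - 0.02*-25.0024 = -2.7506
y_raw = 1.1795 - 0.02*16.359 = 0.8523
Step 3: Project onto [-3, 4].
x_proj = clip(-2.7506) = -2.7506
y_proj = clip(0.8523) = 0.8523
Step 4: Evaluate f.
f(-2.7506, 0.8523) = 60.7966


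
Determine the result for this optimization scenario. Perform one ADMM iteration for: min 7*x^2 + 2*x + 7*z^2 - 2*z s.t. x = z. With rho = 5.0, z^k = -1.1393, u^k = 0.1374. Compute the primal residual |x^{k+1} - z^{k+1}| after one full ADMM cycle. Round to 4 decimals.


ADMM iteration with rho = 5.0, z^k = -1.1393, u^k = 0.1374
Step 1: x-update.
Minimize 7*x^2 + 2*x + (5.0/2)*(x + 1.1393 + 0.1374)^2
FOC: (2*7 + 5.0)*x = -2 + 5.0*(-1.1393 - 0.1374)
x^{k+1} = -0.4412
Step 2: z-update.
Minimize 7*z^2 - 2*z + (5.0/2)*(-0.4412 - z + 0.1374)^2
FOC: (2*7 + 5.0)*z = 2 + 5.0*(-0.4412 + 0.1374)
z^{k+1} = 0.0253
Step 3: u-update.
u^{k+1} = 0.1374 - 0.4412 - 0.0253 = -0.3291
Step 4: Primal residual = |-0.4412 - 0.0253| = 0.4665


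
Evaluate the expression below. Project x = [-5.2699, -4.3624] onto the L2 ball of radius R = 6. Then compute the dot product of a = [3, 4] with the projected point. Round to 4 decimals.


Step 1: Compute ||x|| (intermediates to 6 decimals).
||x|| = sqrt((-5.2699)^2 + (-4.3624)^2) = 6.841226
Step 2: Project.
Since ||x|| > R, scale = R/||x|| = 6/6.841226 = 0.877036, proj(x) = scale * x
proj(x) = [-4.621892, -3.825982]
Step 3: Dot product.
a^T * proj(x) = 3*(-4.621892) + 4*(-3.825982) = -29.1696


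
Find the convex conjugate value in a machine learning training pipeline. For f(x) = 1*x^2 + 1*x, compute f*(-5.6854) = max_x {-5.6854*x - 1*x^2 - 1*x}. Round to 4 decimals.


f*(y) = sup_x {y*x - a*x^2 - b*x} = sup_x {(y-b)*x - a*x^2}
FOC: (y - b) - 2a*x = 0 => x* = (y - b)/(2a)
x* = (-5.6854 - 1)/(2*1) = -3.3427
f*(-5.6854) = (y-b)^2/(4a) = (-5.6854 - 1)^2/(4*1)
= 44.6946/4 = 11.1736
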